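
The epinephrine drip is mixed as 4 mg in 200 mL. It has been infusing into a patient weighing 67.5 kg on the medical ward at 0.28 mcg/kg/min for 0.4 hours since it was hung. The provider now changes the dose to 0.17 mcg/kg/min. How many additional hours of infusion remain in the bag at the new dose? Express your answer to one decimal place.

Initial rate:
Dose = 0.28 mcg/kg/min × 67.5 kg = 18.9 mcg/min
18.9 mcg/min × 60 min/hr = 1134 mcg/hr
Concentration = 4 mg ÷ 200 mL = 0.02 mg/mL = 20 mcg/mL
Rate = 1134 mcg/hr ÷ 20 mcg/mL = 56.7 mL/hr
Volume infused so far = 56.7 mL/hr × 0.4 hr = 22.68 mL
Volume remaining = 200 − 22.68 = 177.32 mL
New rate:
Dose = 0.17 mcg/kg/min × 67.5 kg = 11.475 mcg/min
11.475 mcg/min × 60 min/hr = 688.5 mcg/hr
Rate = 688.5 mcg/hr ÷ 20 mcg/mL = 34.425 mL/hr
Time remaining = 177.32 mL ÷ 34.425 mL/hr = 5.150908 hr

5.2 hours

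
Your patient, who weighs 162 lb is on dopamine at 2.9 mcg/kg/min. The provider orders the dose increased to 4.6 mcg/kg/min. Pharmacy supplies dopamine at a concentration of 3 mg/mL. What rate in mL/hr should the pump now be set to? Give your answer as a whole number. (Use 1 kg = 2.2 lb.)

Weight = 162 lb ÷ 2.2 lb/kg = 73.63636 kg
Dose = 4.6 mcg/kg/min × 73.63636 kg = 338.7273 mcg/min
338.7273 mcg/min × 60 min/hr = 20323.64 mcg/hr
Concentration = 3 mg/mL = 3000 mcg/mL
Rate = 20323.64 mcg/hr ÷ 3000 mcg/mL = 6.774545 mL/hr

7 mL/hr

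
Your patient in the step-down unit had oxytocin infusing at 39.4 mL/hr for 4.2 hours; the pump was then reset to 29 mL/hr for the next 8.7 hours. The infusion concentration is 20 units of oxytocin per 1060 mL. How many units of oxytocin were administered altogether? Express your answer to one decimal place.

Concentration = 20 units ÷ 1060 mL = 0.01886792 units/mL
Stage 1: 39.4 mL/hr × 4.2 hr = 165.48 mL → 165.48 mL × 0.01886792 units/mL = 3.122264 units
Stage 2: 29 mL/hr × 8.7 hr = 252.3 mL → 252.3 mL × 0.01886792 units/mL = 4.760377 units
Total = 3.122264 + 4.760377 = 7.882642 units

7.9 units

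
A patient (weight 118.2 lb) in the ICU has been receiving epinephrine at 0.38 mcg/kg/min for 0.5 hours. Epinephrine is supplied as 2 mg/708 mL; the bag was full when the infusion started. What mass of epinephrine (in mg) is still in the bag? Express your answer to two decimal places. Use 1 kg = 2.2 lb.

1.39 mg

Weight = 118.2 lb ÷ 2.2 lb/kg = 53.72727 kg
Dose = 0.38 mcg/kg/min × 53.72727 kg = 20.41636 mcg/min
20.41636 mcg/min × 60 min/hr = 1224.982 mcg/hr
Concentration = 2 mg ÷ 708 mL = 0.002824859 mg/mL = 2.824859 mcg/mL
Rate = 1224.982 mcg/hr ÷ 2.824859 mcg/mL = 433.6436 mL/hr
Volume infused = 433.6436 mL/hr × 0.5 hr = 216.8218 mL
Volume remaining = 708 − 216.8218 = 491.1782 mL
Drug remaining = 491.1782 mL × 2.824859 mcg/mL = 1387.509 mcg = 1.387509 mg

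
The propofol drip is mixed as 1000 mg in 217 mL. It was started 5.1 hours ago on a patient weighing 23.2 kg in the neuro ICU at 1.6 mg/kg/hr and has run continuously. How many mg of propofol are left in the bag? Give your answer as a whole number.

811 mg

Dose = 1.6 mg/kg/hr × 23.2 kg = 37.12 mg/hr
Concentration = 1000 mg ÷ 217 mL = 4.608295 mg/mL
Rate = 37.12 mg/hr ÷ 4.608295 mg/mL = 8.05504 mL/hr
Volume infused = 8.05504 mL/hr × 5.1 hr = 41.0807 mL
Volume remaining = 217 − 41.0807 = 175.9193 mL
Drug remaining = 175.9193 mL × 4.608295 mg/mL = 810.688 mg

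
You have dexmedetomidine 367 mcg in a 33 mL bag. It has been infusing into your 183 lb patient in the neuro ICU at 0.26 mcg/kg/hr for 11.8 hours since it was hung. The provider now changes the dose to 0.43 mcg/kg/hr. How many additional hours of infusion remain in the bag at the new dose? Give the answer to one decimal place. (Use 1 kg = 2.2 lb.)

Initial rate:
Weight = 183 lb ÷ 2.2 lb/kg = 83.18182 kg
Dose = 0.26 mcg/kg/hr × 83.18182 kg = 21.62727 mcg/hr
Concentration = 367 mcg ÷ 33 mL = 11.12121 mcg/mL
Rate = 21.62727 mcg/hr ÷ 11.12121 mcg/mL = 1.944687 mL/hr
Volume infused so far = 1.944687 mL/hr × 11.8 hr = 22.9473 mL
Volume remaining = 33 − 22.9473 = 10.0527 mL
New rate:
Dose = 0.43 mcg/kg/hr × 83.18182 kg = 35.76818 mcg/hr
Rate = 35.76818 mcg/hr ÷ 11.12121 mcg/mL = 3.216213 mL/hr
Time remaining = 10.0527 mL ÷ 3.216213 mL/hr = 3.125632 hr

3.1 hours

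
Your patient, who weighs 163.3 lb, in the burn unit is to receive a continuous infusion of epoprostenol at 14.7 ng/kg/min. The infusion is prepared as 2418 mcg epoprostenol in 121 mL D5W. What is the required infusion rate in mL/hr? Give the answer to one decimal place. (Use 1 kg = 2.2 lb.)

3.3 mL/hr

Weight = 163.3 lb ÷ 2.2 lb/kg = 74.22727 kg
Dose = 14.7 ng/kg/min × 74.22727 kg = 1091.141 ng/min
1091.141 ng/min × 60 min/hr = 65468.45 ng/hr
Concentration = 2418 mcg ÷ 121 mL = 19.98347 mcg/mL = 19983.47 ng/mL
Rate = 65468.45 ng/hr ÷ 19983.47 ng/mL = 3.27613 mL/hr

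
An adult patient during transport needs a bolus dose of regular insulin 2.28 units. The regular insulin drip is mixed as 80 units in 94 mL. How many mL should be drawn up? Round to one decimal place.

2.7 mL

Concentration = 80 units ÷ 94 mL = 0.8510638 units/mL
Volume = 2.28 units ÷ 0.8510638 units/mL = 2.679 mL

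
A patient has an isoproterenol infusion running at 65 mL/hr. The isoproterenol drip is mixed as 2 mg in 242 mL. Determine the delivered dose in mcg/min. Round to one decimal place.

Concentration = 2 mg ÷ 242 mL = 0.008264463 mg/mL = 8.264463 mcg/mL
Drug rate = 65 mL/hr × 8.264463 mcg/mL = 537.1901 mcg/hr
537.1901 mcg/hr ÷ 60 min/hr = 8.953168 mcg/min

9.0 mcg/min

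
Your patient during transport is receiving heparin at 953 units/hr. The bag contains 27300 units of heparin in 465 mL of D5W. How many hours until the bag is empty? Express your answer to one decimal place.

28.6 hours

Concentration = 27300 units ÷ 465 mL = 58.70968 units/mL
Rate = 953 units/hr ÷ 58.70968 units/mL = 16.23242 mL/hr
Duration = 465 mL ÷ 16.23242 mL/hr = 28.64638 hr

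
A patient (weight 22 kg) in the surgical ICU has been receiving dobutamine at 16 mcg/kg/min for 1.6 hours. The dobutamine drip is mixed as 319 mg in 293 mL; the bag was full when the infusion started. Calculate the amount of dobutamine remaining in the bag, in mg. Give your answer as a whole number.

Dose = 16 mcg/kg/min × 22 kg = 352 mcg/min
352 mcg/min × 60 min/hr = 21120 mcg/hr
Concentration = 319 mg ÷ 293 mL = 1.088737 mg/mL = 1088.737 mcg/mL
Rate = 21120 mcg/hr ÷ 1088.737 mcg/mL = 19.39862 mL/hr
Volume infused = 19.39862 mL/hr × 1.6 hr = 31.03779 mL
Volume remaining = 293 − 31.03779 = 261.9622 mL
Drug remaining = 261.9622 mL × 1088.737 mcg/mL = 285208 mcg = 285.208 mg

285 mg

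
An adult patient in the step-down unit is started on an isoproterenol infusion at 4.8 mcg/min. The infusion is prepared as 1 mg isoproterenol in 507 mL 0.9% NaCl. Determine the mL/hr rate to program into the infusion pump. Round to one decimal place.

146.0 mL/hr

4.8 mcg/min × 60 min/hr = 288 mcg/hr
Concentration = 1 mg ÷ 507 mL = 0.001972387 mg/mL = 1.972387 mcg/mL
Rate = 288 mcg/hr ÷ 1.972387 mcg/mL = 146.016 mL/hr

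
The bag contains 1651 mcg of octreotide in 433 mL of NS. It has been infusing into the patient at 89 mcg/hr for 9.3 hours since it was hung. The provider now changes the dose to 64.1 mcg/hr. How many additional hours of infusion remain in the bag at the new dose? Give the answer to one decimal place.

Initial rate:
Concentration = 1651 mcg ÷ 433 mL = 3.812933 mcg/mL
Rate = 89 mcg/hr ÷ 3.812933 mcg/mL = 23.34161 mL/hr
Volume infused so far = 23.34161 mL/hr × 9.3 hr = 217.077 mL
Volume remaining = 433 − 217.077 = 215.923 mL
New rate:
Rate = 64.1 mcg/hr ÷ 3.812933 mcg/mL = 16.81121 mL/hr
Time remaining = 215.923 mL ÷ 16.81121 mL/hr = 12.84399 hr

12.8 hours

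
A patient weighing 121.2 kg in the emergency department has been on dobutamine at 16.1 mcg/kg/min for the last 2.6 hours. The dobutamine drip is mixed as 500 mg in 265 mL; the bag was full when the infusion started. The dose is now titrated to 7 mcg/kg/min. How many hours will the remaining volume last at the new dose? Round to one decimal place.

Initial rate:
Dose = 16.1 mcg/kg/min × 121.2 kg = 1951.32 mcg/min
1951.32 mcg/min × 60 min/hr = 117079.2 mcg/hr
Concentration = 500 mg ÷ 265 mL = 1.886792 mg/mL = 1886.792 mcg/mL
Rate = 117079.2 mcg/hr ÷ 1886.792 mcg/mL = 62.05198 mL/hr
Volume infused so far = 62.05198 mL/hr × 2.6 hr = 161.3351 mL
Volume remaining = 265 − 161.3351 = 103.6649 mL
New rate:
Dose = 7 mcg/kg/min × 121.2 kg = 848.4 mcg/min
848.4 mcg/min × 60 min/hr = 50904 mcg/hr
Rate = 50904 mcg/hr ÷ 1886.792 mcg/mL = 26.97912 mL/hr
Time remaining = 103.6649 mL ÷ 26.97912 mL/hr = 3.842411 hr

3.8 hours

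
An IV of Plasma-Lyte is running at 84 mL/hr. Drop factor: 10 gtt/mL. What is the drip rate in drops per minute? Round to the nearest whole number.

84 mL/hr ÷ 60 min/hr = 1.4 mL/min
1.4 mL/min × 10 gtt/mL = 14 gtt/min

14 gtt/min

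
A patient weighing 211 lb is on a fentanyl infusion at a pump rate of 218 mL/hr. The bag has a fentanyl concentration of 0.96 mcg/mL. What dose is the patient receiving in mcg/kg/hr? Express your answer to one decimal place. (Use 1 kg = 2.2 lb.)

2.2 mcg/kg/hr

Weight = 211 lb ÷ 2.2 lb/kg = 95.90909 kg
Drug rate = 218 mL/hr × 0.96 mcg/mL = 209.28 mcg/hr
209.28 mcg/hr ÷ 95.90909 kg = 2.182066 mcg/kg/hr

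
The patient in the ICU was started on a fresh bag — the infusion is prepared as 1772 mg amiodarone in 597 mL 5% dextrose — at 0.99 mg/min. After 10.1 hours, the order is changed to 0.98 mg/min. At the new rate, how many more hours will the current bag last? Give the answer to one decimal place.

19.9 hours

Initial rate:
0.99 mg/min × 60 min/hr = 59.4 mg/hr
Concentration = 1772 mg ÷ 597 mL = 2.968174 mg/mL
Rate = 59.4 mg/hr ÷ 2.968174 mg/mL = 20.0123 mL/hr
Volume infused so far = 20.0123 mL/hr × 10.1 hr = 202.1243 mL
Volume remaining = 597 − 202.1243 = 394.8757 mL
New rate:
0.98 mg/min × 60 min/hr = 58.8 mg/hr
Rate = 58.8 mg/hr ÷ 2.968174 mg/mL = 19.81016 mL/hr
Time remaining = 394.8757 mL ÷ 19.81016 mL/hr = 19.93299 hr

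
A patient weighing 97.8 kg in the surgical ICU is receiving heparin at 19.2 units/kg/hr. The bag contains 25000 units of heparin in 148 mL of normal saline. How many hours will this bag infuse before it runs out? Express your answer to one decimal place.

Dose = 19.2 units/kg/hr × 97.8 kg = 1877.76 units/hr
Concentration = 25000 units ÷ 148 mL = 168.9189 units/mL
Rate = 1877.76 units/hr ÷ 168.9189 units/mL = 11.11634 mL/hr
Duration = 148 mL ÷ 11.11634 mL/hr = 13.31374 hr

13.3 hours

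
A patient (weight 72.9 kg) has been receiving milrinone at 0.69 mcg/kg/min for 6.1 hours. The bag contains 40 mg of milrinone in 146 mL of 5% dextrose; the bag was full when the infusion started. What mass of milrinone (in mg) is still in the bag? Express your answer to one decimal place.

21.6 mg

Dose = 0.69 mcg/kg/min × 72.9 kg = 50.301 mcg/min
50.301 mcg/min × 60 min/hr = 3018.06 mcg/hr
Concentration = 40 mg ÷ 146 mL = 0.2739726 mg/mL = 273.9726 mcg/mL
Rate = 3018.06 mcg/hr ÷ 273.9726 mcg/mL = 11.01592 mL/hr
Volume infused = 11.01592 mL/hr × 6.1 hr = 67.19711 mL
Volume remaining = 146 − 67.19711 = 78.80289 mL
Drug remaining = 78.80289 mL × 273.9726 mcg/mL = 21589.83 mcg = 21.58983 mg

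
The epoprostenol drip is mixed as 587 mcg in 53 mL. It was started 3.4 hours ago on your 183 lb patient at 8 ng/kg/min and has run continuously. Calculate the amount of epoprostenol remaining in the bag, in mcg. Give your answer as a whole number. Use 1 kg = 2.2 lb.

Weight = 183 lb ÷ 2.2 lb/kg = 83.18182 kg
Dose = 8 ng/kg/min × 83.18182 kg = 665.4545 ng/min
665.4545 ng/min × 60 min/hr = 39927.27 ng/hr
Concentration = 587 mcg ÷ 53 mL = 11.07547 mcg/mL = 11075.47 ng/mL
Rate = 39927.27 ng/hr ÷ 11075.47 ng/mL = 3.605018 mL/hr
Volume infused = 3.605018 mL/hr × 3.4 hr = 12.25706 mL
Volume remaining = 53 − 12.25706 = 40.74294 mL
Drug remaining = 40.74294 mL × 11075.47 ng/mL = 451247.3 ng = 451.2473 mcg

451 mcg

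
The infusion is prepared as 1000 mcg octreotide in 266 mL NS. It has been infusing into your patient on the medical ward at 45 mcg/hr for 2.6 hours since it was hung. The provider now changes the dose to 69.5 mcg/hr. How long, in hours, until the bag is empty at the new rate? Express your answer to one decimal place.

12.7 hours

Initial rate:
Concentration = 1000 mcg ÷ 266 mL = 3.759398 mcg/mL
Rate = 45 mcg/hr ÷ 3.759398 mcg/mL = 11.97 mL/hr
Volume infused so far = 11.97 mL/hr × 2.6 hr = 31.122 mL
Volume remaining = 266 − 31.122 = 234.878 mL
New rate:
Rate = 69.5 mcg/hr ÷ 3.759398 mcg/mL = 18.487 mL/hr
Time remaining = 234.878 mL ÷ 18.487 mL/hr = 12.70504 hr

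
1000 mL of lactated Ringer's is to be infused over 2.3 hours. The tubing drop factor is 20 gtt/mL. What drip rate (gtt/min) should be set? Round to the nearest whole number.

1000 mL ÷ (2.3 hr × 60 = 138 min) = 7.246377 mL/min
7.246377 mL/min × 20 gtt/mL = 144.9275 gtt/min

145 gtt/min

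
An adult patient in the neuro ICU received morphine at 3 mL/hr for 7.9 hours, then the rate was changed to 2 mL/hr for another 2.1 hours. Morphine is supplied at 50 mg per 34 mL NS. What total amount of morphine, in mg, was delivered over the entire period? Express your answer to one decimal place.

41.0 mg

Concentration = 50 mg ÷ 34 mL = 1.470588 mg/mL
Stage 1: 3 mL/hr × 7.9 hr = 23.7 mL → 23.7 mL × 1.470588 mg/mL = 34.85294 mg
Stage 2: 2 mL/hr × 2.1 hr = 4.2 mL → 4.2 mL × 1.470588 mg/mL = 6.176471 mg
Total = 34.85294 + 6.176471 = 41.02941 mg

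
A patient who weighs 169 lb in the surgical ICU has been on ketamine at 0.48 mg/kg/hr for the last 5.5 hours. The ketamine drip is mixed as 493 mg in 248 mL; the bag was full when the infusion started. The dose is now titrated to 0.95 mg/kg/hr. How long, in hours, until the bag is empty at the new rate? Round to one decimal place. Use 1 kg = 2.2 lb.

4.0 hours

Initial rate:
Weight = 169 lb ÷ 2.2 lb/kg = 76.81818 kg
Dose = 0.48 mg/kg/hr × 76.81818 kg = 36.87273 mg/hr
Concentration = 493 mg ÷ 248 mL = 1.987903 mg/mL
Rate = 36.87273 mg/hr ÷ 1.987903 mg/mL = 18.54855 mL/hr
Volume infused so far = 18.54855 mL/hr × 5.5 hr = 102.017 mL
Volume remaining = 248 − 102.017 = 145.983 mL
New rate:
Dose = 0.95 mg/kg/hr × 76.81818 kg = 72.97727 mg/hr
Rate = 72.97727 mg/hr ÷ 1.987903 mg/mL = 36.71068 mL/hr
Time remaining = 145.983 mL ÷ 36.71068 mL/hr = 3.976581 hr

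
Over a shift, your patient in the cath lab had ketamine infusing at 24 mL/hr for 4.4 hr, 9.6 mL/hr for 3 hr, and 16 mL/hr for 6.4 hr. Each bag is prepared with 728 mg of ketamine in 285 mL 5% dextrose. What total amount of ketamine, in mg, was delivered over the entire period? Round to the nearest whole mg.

605 mg

Concentration = 728 mg ÷ 285 mL = 2.554386 mg/mL
Stage 1: 24 mL/hr × 4.4 hr = 105.6 mL → 105.6 mL × 2.554386 mg/mL = 269.7432 mg
Stage 2: 9.6 mL/hr × 3 hr = 28.8 mL → 28.8 mL × 2.554386 mg/mL = 73.56632 mg
Stage 3: 16 mL/hr × 6.4 hr = 102.4 mL → 102.4 mL × 2.554386 mg/mL = 261.5691 mg
Total = 269.7432 + 73.56632 + 261.5691 = 604.8786 mg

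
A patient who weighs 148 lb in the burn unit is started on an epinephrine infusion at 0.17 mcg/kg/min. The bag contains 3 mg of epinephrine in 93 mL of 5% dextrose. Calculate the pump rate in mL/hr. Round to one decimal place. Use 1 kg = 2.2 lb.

Weight = 148 lb ÷ 2.2 lb/kg = 67.27273 kg
Dose = 0.17 mcg/kg/min × 67.27273 kg = 11.43636 mcg/min
11.43636 mcg/min × 60 min/hr = 686.1818 mcg/hr
Concentration = 3 mg ÷ 93 mL = 0.03225806 mg/mL = 32.25806 mcg/mL
Rate = 686.1818 mcg/hr ÷ 32.25806 mcg/mL = 21.27164 mL/hr

21.3 mL/hr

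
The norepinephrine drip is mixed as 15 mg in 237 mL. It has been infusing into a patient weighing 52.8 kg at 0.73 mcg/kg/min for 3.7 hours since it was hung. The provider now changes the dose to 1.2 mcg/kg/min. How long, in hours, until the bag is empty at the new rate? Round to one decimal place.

1.7 hours

Initial rate:
Dose = 0.73 mcg/kg/min × 52.8 kg = 38.544 mcg/min
38.544 mcg/min × 60 min/hr = 2312.64 mcg/hr
Concentration = 15 mg ÷ 237 mL = 0.06329114 mg/mL = 63.29114 mcg/mL
Rate = 2312.64 mcg/hr ÷ 63.29114 mcg/mL = 36.53971 mL/hr
Volume infused so far = 36.53971 mL/hr × 3.7 hr = 135.1969 mL
Volume remaining = 237 − 135.1969 = 101.8031 mL
New rate:
Dose = 1.2 mcg/kg/min × 52.8 kg = 63.36 mcg/min
63.36 mcg/min × 60 min/hr = 3801.6 mcg/hr
Rate = 3801.6 mcg/hr ÷ 63.29114 mcg/mL = 60.06528 mL/hr
Time remaining = 101.8031 mL ÷ 60.06528 mL/hr = 1.694874 hr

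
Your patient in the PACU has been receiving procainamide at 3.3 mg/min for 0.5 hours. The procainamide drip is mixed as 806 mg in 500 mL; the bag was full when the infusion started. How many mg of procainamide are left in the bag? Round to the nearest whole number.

707 mg

3.3 mg/min × 60 min/hr = 198 mg/hr
Concentration = 806 mg ÷ 500 mL = 1.612 mg/mL
Rate = 198 mg/hr ÷ 1.612 mg/mL = 122.8288 mL/hr
Volume infused = 122.8288 mL/hr × 0.5 hr = 61.41439 mL
Volume remaining = 500 − 61.41439 = 438.5856 mL
Drug remaining = 438.5856 mL × 1.612 mg/mL = 707 mg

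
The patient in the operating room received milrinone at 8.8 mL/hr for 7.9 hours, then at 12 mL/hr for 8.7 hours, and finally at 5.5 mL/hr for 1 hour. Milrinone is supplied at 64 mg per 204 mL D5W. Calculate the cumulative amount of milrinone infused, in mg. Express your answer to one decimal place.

56.3 mg

Concentration = 64 mg ÷ 204 mL = 0.3137255 mg/mL
Stage 1: 8.8 mL/hr × 7.9 hr = 69.52 mL → 69.52 mL × 0.3137255 mg/mL = 21.8102 mg
Stage 2: 12 mL/hr × 8.7 hr = 104.4 mL → 104.4 mL × 0.3137255 mg/mL = 32.75294 mg
Stage 3: 5.5 mL/hr × 1 hr = 5.5 mL → 5.5 mL × 0.3137255 mg/mL = 1.72549 mg
Total = 21.8102 + 32.75294 + 1.72549 = 56.28863 mg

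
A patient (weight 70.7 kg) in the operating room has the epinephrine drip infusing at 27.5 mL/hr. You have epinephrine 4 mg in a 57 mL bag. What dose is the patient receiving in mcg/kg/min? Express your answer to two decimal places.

Concentration = 4 mg ÷ 57 mL = 0.07017544 mg/mL = 70.17544 mcg/mL
Drug rate = 27.5 mL/hr × 70.17544 mcg/mL = 1929.825 mcg/hr
1929.825 mcg/hr ÷ 60 min/hr = 32.16374 mcg/min
32.16374 mcg/min ÷ 70.7 kg = 0.4549327 mcg/kg/min

0.45 mcg/kg/min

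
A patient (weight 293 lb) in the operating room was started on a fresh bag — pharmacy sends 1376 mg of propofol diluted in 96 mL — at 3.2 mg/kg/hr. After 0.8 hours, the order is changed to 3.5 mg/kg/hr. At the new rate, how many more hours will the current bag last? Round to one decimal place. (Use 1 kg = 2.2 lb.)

2.2 hours

Initial rate:
Weight = 293 lb ÷ 2.2 lb/kg = 133.1818 kg
Dose = 3.2 mg/kg/hr × 133.1818 kg = 426.1818 mg/hr
Concentration = 1376 mg ÷ 96 mL = 14.33333 mg/mL
Rate = 426.1818 mg/hr ÷ 14.33333 mg/mL = 29.73362 mL/hr
Volume infused so far = 29.73362 mL/hr × 0.8 hr = 23.78689 mL
Volume remaining = 96 − 23.78689 = 72.21311 mL
New rate:
Dose = 3.5 mg/kg/hr × 133.1818 kg = 466.1364 mg/hr
Rate = 466.1364 mg/hr ÷ 14.33333 mg/mL = 32.52114 mL/hr
Time remaining = 72.21311 mL ÷ 32.52114 mL/hr = 2.220497 hr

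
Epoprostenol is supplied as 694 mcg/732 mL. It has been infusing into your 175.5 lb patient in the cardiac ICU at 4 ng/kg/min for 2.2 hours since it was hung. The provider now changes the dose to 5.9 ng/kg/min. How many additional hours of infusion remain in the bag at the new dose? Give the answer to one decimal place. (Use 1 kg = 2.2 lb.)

Initial rate:
Weight = 175.5 lb ÷ 2.2 lb/kg = 79.77273 kg
Dose = 4 ng/kg/min × 79.77273 kg = 319.0909 ng/min
319.0909 ng/min × 60 min/hr = 19145.45 ng/hr
Concentration = 694 mcg ÷ 732 mL = 0.9480874 mcg/mL = 948.0874 ng/mL
Rate = 19145.45 ng/hr ÷ 948.0874 ng/mL = 20.19376 mL/hr
Volume infused so far = 20.19376 mL/hr × 2.2 hr = 44.42628 mL
Volume remaining = 732 − 44.42628 = 687.5737 mL
New rate:
Dose = 5.9 ng/kg/min × 79.77273 kg = 470.6591 ng/min
470.6591 ng/min × 60 min/hr = 28239.55 ng/hr
Rate = 28239.55 ng/hr ÷ 948.0874 ng/mL = 29.7858 mL/hr
Time remaining = 687.5737 mL ÷ 29.7858 mL/hr = 23.08394 hr

23.1 hours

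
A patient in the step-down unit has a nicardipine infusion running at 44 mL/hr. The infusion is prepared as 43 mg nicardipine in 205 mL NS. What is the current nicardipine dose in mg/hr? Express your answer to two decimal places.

Concentration = 43 mg ÷ 205 mL = 0.2097561 mg/mL
Drug rate = 44 mL/hr × 0.2097561 mg/mL = 9.229268 mg/hr

9.23 mg/hr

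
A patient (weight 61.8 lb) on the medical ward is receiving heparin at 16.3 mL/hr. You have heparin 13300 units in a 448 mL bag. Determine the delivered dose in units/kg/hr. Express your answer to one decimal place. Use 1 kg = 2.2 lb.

17.2 units/kg/hr

Weight = 61.8 lb ÷ 2.2 lb/kg = 28.09091 kg
Concentration = 13300 units ÷ 448 mL = 29.6875 units/mL
Drug rate = 16.3 mL/hr × 29.6875 units/mL = 483.9062 units/hr
483.9062 units/hr ÷ 28.09091 kg = 17.22644 units/kg/hr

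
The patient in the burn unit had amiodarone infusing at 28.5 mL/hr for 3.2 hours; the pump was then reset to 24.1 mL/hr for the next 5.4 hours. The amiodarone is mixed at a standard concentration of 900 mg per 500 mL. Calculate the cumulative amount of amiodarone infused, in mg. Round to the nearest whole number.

398 mg

Concentration = 900 mg ÷ 500 mL = 1.8 mg/mL
Stage 1: 28.5 mL/hr × 3.2 hr = 91.2 mL → 91.2 mL × 1.8 mg/mL = 164.16 mg
Stage 2: 24.1 mL/hr × 5.4 hr = 130.14 mL → 130.14 mL × 1.8 mg/mL = 234.252 mg
Total = 164.16 + 234.252 = 398.412 mg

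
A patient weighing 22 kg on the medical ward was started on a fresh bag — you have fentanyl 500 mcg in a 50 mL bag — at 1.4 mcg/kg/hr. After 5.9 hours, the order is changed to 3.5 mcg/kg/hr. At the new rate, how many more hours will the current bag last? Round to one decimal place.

Initial rate:
Dose = 1.4 mcg/kg/hr × 22 kg = 30.8 mcg/hr
Concentration = 500 mcg ÷ 50 mL = 10 mcg/mL
Rate = 30.8 mcg/hr ÷ 10 mcg/mL = 3.08 mL/hr
Volume infused so far = 3.08 mL/hr × 5.9 hr = 18.172 mL
Volume remaining = 50 − 18.172 = 31.828 mL
New rate:
Dose = 3.5 mcg/kg/hr × 22 kg = 77 mcg/hr
Rate = 77 mcg/hr ÷ 10 mcg/mL = 7.7 mL/hr
Time remaining = 31.828 mL ÷ 7.7 mL/hr = 4.133506 hr

4.1 hours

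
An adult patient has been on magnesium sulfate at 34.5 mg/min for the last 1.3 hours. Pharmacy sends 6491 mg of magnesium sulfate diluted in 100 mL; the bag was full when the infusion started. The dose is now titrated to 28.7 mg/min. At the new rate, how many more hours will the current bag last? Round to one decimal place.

2.2 hours

Initial rate:
34.5 mg/min × 60 min/hr = 2070 mg/hr
Concentration = 6491 mg ÷ 100 mL = 64.91 mg/mL
Rate = 2070 mg/hr ÷ 64.91 mg/mL = 31.89031 mL/hr
Volume infused so far = 31.89031 mL/hr × 1.3 hr = 41.4574 mL
Volume remaining = 100 − 41.4574 = 58.5426 mL
New rate:
28.7 mg/min × 60 min/hr = 1722 mg/hr
Rate = 1722 mg/hr ÷ 64.91 mg/mL = 26.52904 mL/hr
Time remaining = 58.5426 mL ÷ 26.52904 mL/hr = 2.206736 hr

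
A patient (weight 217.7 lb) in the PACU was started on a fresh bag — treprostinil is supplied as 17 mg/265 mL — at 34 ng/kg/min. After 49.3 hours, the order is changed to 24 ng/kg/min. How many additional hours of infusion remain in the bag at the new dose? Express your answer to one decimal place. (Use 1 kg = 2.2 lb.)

Initial rate:
Weight = 217.7 lb ÷ 2.2 lb/kg = 98.95455 kg
Dose = 34 ng/kg/min × 98.95455 kg = 3364.455 ng/min
3364.455 ng/min × 60 min/hr = 201867.3 ng/hr
Concentration = 17 mg ÷ 265 mL = 0.06415094 mg/mL = 64150.94 ng/mL
Rate = 201867.3 ng/hr ÷ 64150.94 ng/mL = 3.146755 mL/hr
Volume infused so far = 3.146755 mL/hr × 49.3 hr = 155.135 mL
Volume remaining = 265 − 155.135 = 109.865 mL
New rate:
Dose = 24 ng/kg/min × 98.95455 kg = 2374.909 ng/min
2374.909 ng/min × 60 min/hr = 142494.5 ng/hr
Rate = 142494.5 ng/hr ÷ 64150.94 ng/mL = 2.221239 mL/hr
Time remaining = 109.865 mL ÷ 2.221239 mL/hr = 49.46115 hr

49.5 hours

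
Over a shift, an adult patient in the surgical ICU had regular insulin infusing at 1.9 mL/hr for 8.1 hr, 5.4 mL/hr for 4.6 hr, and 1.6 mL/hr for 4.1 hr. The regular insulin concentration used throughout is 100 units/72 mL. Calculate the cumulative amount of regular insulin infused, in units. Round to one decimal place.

Concentration = 100 units ÷ 72 mL = 1.388889 units/mL
Stage 1: 1.9 mL/hr × 8.1 hr = 15.39 mL → 15.39 mL × 1.388889 units/mL = 21.375 units
Stage 2: 5.4 mL/hr × 4.6 hr = 24.84 mL → 24.84 mL × 1.388889 units/mL = 34.5 units
Stage 3: 1.6 mL/hr × 4.1 hr = 6.56 mL → 6.56 mL × 1.388889 units/mL = 9.111111 units
Total = 21.375 + 34.5 + 9.111111 = 64.98611 units

65.0 units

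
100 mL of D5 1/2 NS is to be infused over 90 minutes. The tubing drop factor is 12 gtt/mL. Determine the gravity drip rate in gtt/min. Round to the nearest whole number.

13 gtt/min

100 mL ÷ (90 min) = 1.111111 mL/min
1.111111 mL/min × 12 gtt/mL = 13.33333 gtt/min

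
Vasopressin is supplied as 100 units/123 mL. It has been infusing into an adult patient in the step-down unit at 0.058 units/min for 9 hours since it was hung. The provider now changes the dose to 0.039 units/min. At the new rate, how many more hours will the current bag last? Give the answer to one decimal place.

Initial rate:
0.058 units/min × 60 min/hr = 3.48 units/hr
Concentration = 100 units ÷ 123 mL = 0.8130081 units/mL
Rate = 3.48 units/hr ÷ 0.8130081 units/mL = 4.2804 mL/hr
Volume infused so far = 4.2804 mL/hr × 9 hr = 38.5236 mL
Volume remaining = 123 − 38.5236 = 84.4764 mL
New rate:
0.039 units/min × 60 min/hr = 2.34 units/hr
Rate = 2.34 units/hr ÷ 0.8130081 units/mL = 2.8782 mL/hr
Time remaining = 84.4764 mL ÷ 2.8782 mL/hr = 29.35043 hr

29.4 hours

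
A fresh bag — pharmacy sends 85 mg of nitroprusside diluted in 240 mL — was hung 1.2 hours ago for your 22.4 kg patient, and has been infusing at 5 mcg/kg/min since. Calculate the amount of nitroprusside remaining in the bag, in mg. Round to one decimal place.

76.9 mg

Dose = 5 mcg/kg/min × 22.4 kg = 112 mcg/min
112 mcg/min × 60 min/hr = 6720 mcg/hr
Concentration = 85 mg ÷ 240 mL = 0.3541667 mg/mL = 354.1667 mcg/mL
Rate = 6720 mcg/hr ÷ 354.1667 mcg/mL = 18.97412 mL/hr
Volume infused = 18.97412 mL/hr × 1.2 hr = 22.76894 mL
Volume remaining = 240 − 22.76894 = 217.2311 mL
Drug remaining = 217.2311 mL × 354.1667 mcg/mL = 76936 mcg = 76.936 mg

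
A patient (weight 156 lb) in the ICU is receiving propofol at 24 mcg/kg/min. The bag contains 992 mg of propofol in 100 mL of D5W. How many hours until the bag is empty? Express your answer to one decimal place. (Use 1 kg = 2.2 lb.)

Weight = 156 lb ÷ 2.2 lb/kg = 70.90909 kg
Dose = 24 mcg/kg/min × 70.90909 kg = 1701.818 mcg/min
1701.818 mcg/min × 60 min/hr = 102109.1 mcg/hr
Concentration = 992 mg ÷ 100 mL = 9.92 mg/mL = 9920 mcg/mL
Rate = 102109.1 mcg/hr ÷ 9920 mcg/mL = 10.29326 mL/hr
Duration = 100 mL ÷ 10.29326 mL/hr = 9.7151 hr

9.7 hours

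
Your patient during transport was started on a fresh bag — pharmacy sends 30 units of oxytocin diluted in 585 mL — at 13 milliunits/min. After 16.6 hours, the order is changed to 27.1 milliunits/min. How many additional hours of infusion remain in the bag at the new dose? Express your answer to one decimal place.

Initial rate:
13 milliunits/min × 60 min/hr = 780 milliunits/hr
Concentration = 30 units ÷ 585 mL = 0.05128205 units/mL = 51.28205 milliunits/mL
Rate = 780 milliunits/hr ÷ 51.28205 milliunits/mL = 15.21 mL/hr
Volume infused so far = 15.21 mL/hr × 16.6 hr = 252.486 mL
Volume remaining = 585 − 252.486 = 332.514 mL
New rate:
27.1 milliunits/min × 60 min/hr = 1626 milliunits/hr
Rate = 1626 milliunits/hr ÷ 51.28205 milliunits/mL = 31.707 mL/hr
Time remaining = 332.514 mL ÷ 31.707 mL/hr = 10.48708 hr

10.5 hours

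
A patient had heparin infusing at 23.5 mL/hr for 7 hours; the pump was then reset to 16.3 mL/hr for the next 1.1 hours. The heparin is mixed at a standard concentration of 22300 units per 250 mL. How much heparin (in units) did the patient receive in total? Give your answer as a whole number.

16273 units

Concentration = 22300 units ÷ 250 mL = 89.2 units/mL
Stage 1: 23.5 mL/hr × 7 hr = 164.5 mL → 164.5 mL × 89.2 units/mL = 14673.4 units
Stage 2: 16.3 mL/hr × 1.1 hr = 17.93 mL → 17.93 mL × 89.2 units/mL = 1599.356 units
Total = 14673.4 + 1599.356 = 16272.76 units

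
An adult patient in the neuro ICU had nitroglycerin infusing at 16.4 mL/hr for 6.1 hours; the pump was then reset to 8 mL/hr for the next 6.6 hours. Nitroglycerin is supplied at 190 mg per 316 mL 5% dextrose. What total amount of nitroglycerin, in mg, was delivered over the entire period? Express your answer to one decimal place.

Concentration = 190 mg ÷ 316 mL = 0.6012658 mg/mL
Stage 1: 16.4 mL/hr × 6.1 hr = 100.04 mL → 100.04 mL × 0.6012658 mg/mL = 60.15063 mg
Stage 2: 8 mL/hr × 6.6 hr = 52.8 mL → 52.8 mL × 0.6012658 mg/mL = 31.74684 mg
Total = 60.15063 + 31.74684 = 91.89747 mg

91.9 mg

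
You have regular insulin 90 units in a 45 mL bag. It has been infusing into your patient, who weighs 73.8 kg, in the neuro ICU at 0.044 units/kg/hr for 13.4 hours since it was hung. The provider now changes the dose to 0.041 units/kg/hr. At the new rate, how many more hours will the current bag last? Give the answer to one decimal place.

15.4 hours

Initial rate:
Dose = 0.044 units/kg/hr × 73.8 kg = 3.2472 units/hr
Concentration = 90 units ÷ 45 mL = 2 units/mL
Rate = 3.2472 units/hr ÷ 2 units/mL = 1.6236 mL/hr
Volume infused so far = 1.6236 mL/hr × 13.4 hr = 21.75624 mL
Volume remaining = 45 − 21.75624 = 23.24376 mL
New rate:
Dose = 0.041 units/kg/hr × 73.8 kg = 3.0258 units/hr
Rate = 3.0258 units/hr ÷ 2 units/mL = 1.5129 mL/hr
Time remaining = 23.24376 mL ÷ 1.5129 mL/hr = 15.36371 hr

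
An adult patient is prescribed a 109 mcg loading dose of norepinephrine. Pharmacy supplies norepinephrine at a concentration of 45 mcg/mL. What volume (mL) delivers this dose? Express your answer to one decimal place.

2.4 mL

Volume = 109 mcg ÷ 45 mcg/mL = 2.422222 mL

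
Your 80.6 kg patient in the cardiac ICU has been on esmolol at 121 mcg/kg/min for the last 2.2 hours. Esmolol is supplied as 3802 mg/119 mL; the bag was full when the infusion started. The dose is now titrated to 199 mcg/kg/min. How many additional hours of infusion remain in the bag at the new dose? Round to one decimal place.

2.6 hours

Initial rate:
Dose = 121 mcg/kg/min × 80.6 kg = 9752.6 mcg/min
9752.6 mcg/min × 60 min/hr = 585156 mcg/hr
Concentration = 3802 mg ÷ 119 mL = 31.94958 mg/mL = 31949.58 mcg/mL
Rate = 585156 mcg/hr ÷ 31949.58 mcg/mL = 18.31498 mL/hr
Volume infused so far = 18.31498 mL/hr × 2.2 hr = 40.29296 mL
Volume remaining = 119 − 40.29296 = 78.70704 mL
New rate:
Dose = 199 mcg/kg/min × 80.6 kg = 16039.4 mcg/min
16039.4 mcg/min × 60 min/hr = 962364 mcg/hr
Rate = 962364 mcg/hr ÷ 31949.58 mcg/mL = 30.12134 mL/hr
Time remaining = 78.70704 mL ÷ 30.12134 mL/hr = 2.613 hr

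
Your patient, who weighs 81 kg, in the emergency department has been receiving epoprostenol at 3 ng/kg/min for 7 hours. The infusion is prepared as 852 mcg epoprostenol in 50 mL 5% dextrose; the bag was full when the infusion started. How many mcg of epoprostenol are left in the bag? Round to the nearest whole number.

750 mcg

Dose = 3 ng/kg/min × 81 kg = 243 ng/min
243 ng/min × 60 min/hr = 14580 ng/hr
Concentration = 852 mcg ÷ 50 mL = 17.04 mcg/mL = 17040 ng/mL
Rate = 14580 ng/hr ÷ 17040 ng/mL = 0.8556338 mL/hr
Volume infused = 0.8556338 mL/hr × 7 hr = 5.989437 mL
Volume remaining = 50 − 5.989437 = 44.01056 mL
Drug remaining = 44.01056 mL × 17040 ng/mL = 749940 ng = 749.94 mcg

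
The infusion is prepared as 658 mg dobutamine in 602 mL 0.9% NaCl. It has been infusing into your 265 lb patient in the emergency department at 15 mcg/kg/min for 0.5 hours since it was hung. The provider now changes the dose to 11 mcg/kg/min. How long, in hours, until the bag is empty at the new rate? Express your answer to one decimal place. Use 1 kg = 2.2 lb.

Initial rate:
Weight = 265 lb ÷ 2.2 lb/kg = 120.4545 kg
Dose = 15 mcg/kg/min × 120.4545 kg = 1806.818 mcg/min
1806.818 mcg/min × 60 min/hr = 108409.1 mcg/hr
Concentration = 658 mg ÷ 602 mL = 1.093023 mg/mL = 1093.023 mcg/mL
Rate = 108409.1 mcg/hr ÷ 1093.023 mcg/mL = 99.18279 mL/hr
Volume infused so far = 99.18279 mL/hr × 0.5 hr = 49.59139 mL
Volume remaining = 602 − 49.59139 = 552.4086 mL
New rate:
Dose = 11 mcg/kg/min × 120.4545 kg = 1325 mcg/min
1325 mcg/min × 60 min/hr = 79500 mcg/hr
Rate = 79500 mcg/hr ÷ 1093.023 mcg/mL = 72.73404 mL/hr
Time remaining = 552.4086 mL ÷ 72.73404 mL/hr = 7.594911 hr

7.6 hours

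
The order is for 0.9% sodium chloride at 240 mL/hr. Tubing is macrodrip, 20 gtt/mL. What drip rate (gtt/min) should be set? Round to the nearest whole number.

80 gtt/min

240 mL/hr ÷ 60 min/hr = 4 mL/min
4 mL/min × 20 gtt/mL = 80 gtt/min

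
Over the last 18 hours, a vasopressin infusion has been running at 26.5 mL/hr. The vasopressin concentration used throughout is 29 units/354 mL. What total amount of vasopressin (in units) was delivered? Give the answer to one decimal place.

39.1 units

Concentration = 29 units ÷ 354 mL = 0.0819209 units/mL
Drug rate = 26.5 mL/hr × 0.0819209 units/mL = 2.170904 units/hr
Total = 2.170904 units/hr × 18 hr = 39.07627 units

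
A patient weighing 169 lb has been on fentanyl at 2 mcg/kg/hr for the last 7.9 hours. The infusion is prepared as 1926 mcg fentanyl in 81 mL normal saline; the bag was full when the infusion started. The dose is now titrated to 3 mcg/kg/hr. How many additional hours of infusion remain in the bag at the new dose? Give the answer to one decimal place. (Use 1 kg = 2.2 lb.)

3.1 hours

Initial rate:
Weight = 169 lb ÷ 2.2 lb/kg = 76.81818 kg
Dose = 2 mcg/kg/hr × 76.81818 kg = 153.6364 mcg/hr
Concentration = 1926 mcg ÷ 81 mL = 23.77778 mcg/mL
Rate = 153.6364 mcg/hr ÷ 23.77778 mcg/mL = 6.461342 mL/hr
Volume infused so far = 6.461342 mL/hr × 7.9 hr = 51.0446 mL
Volume remaining = 81 − 51.0446 = 29.9554 mL
New rate:
Dose = 3 mcg/kg/hr × 76.81818 kg = 230.4545 mcg/hr
Rate = 230.4545 mcg/hr ÷ 23.77778 mcg/mL = 9.692014 mL/hr
Time remaining = 29.9554 mL ÷ 9.692014 mL/hr = 3.09073 hr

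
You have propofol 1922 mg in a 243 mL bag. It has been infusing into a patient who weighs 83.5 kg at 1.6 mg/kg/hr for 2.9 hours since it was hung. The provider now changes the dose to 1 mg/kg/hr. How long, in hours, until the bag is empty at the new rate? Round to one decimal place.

Initial rate:
Dose = 1.6 mg/kg/hr × 83.5 kg = 133.6 mg/hr
Concentration = 1922 mg ÷ 243 mL = 7.909465 mg/mL
Rate = 133.6 mg/hr ÷ 7.909465 mg/mL = 16.89116 mL/hr
Volume infused so far = 16.89116 mL/hr × 2.9 hr = 48.98435 mL
Volume remaining = 243 − 48.98435 = 194.0157 mL
New rate:
Dose = 1 mg/kg/hr × 83.5 kg = 83.5 mg/hr
Rate = 83.5 mg/hr ÷ 7.909465 mg/mL = 10.55697 mL/hr
Time remaining = 194.0157 mL ÷ 10.55697 mL/hr = 18.37796 hr

18.4 hours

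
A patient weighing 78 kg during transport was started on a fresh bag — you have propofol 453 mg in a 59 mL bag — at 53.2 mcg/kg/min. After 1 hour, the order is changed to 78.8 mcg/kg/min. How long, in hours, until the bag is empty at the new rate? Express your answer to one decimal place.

Initial rate:
Dose = 53.2 mcg/kg/min × 78 kg = 4149.6 mcg/min
4149.6 mcg/min × 60 min/hr = 248976 mcg/hr
Concentration = 453 mg ÷ 59 mL = 7.677966 mg/mL = 7677.966 mcg/mL
Rate = 248976 mcg/hr ÷ 7677.966 mcg/mL = 32.42734 mL/hr
Volume infused so far = 32.42734 mL/hr × 1 hr = 32.42734 mL
Volume remaining = 59 − 32.42734 = 26.57266 mL
New rate:
Dose = 78.8 mcg/kg/min × 78 kg = 6146.4 mcg/min
6146.4 mcg/min × 60 min/hr = 368784 mcg/hr
Rate = 368784 mcg/hr ÷ 7677.966 mcg/mL = 48.03147 mL/hr
Time remaining = 26.57266 mL ÷ 48.03147 mL/hr = 0.5532344 hr

0.6 hours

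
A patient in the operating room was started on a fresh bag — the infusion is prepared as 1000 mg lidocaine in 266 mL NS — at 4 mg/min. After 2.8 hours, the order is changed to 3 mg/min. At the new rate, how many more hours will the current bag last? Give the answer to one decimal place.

Initial rate:
4 mg/min × 60 min/hr = 240 mg/hr
Concentration = 1000 mg ÷ 266 mL = 3.759398 mg/mL
Rate = 240 mg/hr ÷ 3.759398 mg/mL = 63.84 mL/hr
Volume infused so far = 63.84 mL/hr × 2.8 hr = 178.752 mL
Volume remaining = 266 − 178.752 = 87.248 mL
New rate:
3 mg/min × 60 min/hr = 180 mg/hr
Rate = 180 mg/hr ÷ 3.759398 mg/mL = 47.88 mL/hr
Time remaining = 87.248 mL ÷ 47.88 mL/hr = 1.822222 hr

1.8 hours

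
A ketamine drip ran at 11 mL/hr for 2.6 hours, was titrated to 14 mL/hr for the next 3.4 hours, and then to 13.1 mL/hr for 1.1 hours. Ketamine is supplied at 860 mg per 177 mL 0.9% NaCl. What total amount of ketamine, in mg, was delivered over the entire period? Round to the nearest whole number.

440 mg

Concentration = 860 mg ÷ 177 mL = 4.858757 mg/mL
Stage 1: 11 mL/hr × 2.6 hr = 28.6 mL → 28.6 mL × 4.858757 mg/mL = 138.9605 mg
Stage 2: 14 mL/hr × 3.4 hr = 47.6 mL → 47.6 mL × 4.858757 mg/mL = 231.2768 mg
Stage 3: 13.1 mL/hr × 1.1 hr = 14.41 mL → 14.41 mL × 4.858757 mg/mL = 70.01469 mg
Total = 138.9605 + 231.2768 + 70.01469 = 440.252 mg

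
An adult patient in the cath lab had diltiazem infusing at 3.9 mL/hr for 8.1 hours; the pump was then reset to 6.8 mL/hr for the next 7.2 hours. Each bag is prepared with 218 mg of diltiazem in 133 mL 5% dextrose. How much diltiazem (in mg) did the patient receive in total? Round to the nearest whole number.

132 mg

Concentration = 218 mg ÷ 133 mL = 1.639098 mg/mL
Stage 1: 3.9 mL/hr × 8.1 hr = 31.59 mL → 31.59 mL × 1.639098 mg/mL = 51.7791 mg
Stage 2: 6.8 mL/hr × 7.2 hr = 48.96 mL → 48.96 mL × 1.639098 mg/mL = 80.25023 mg
Total = 51.7791 + 80.25023 = 132.0293 mg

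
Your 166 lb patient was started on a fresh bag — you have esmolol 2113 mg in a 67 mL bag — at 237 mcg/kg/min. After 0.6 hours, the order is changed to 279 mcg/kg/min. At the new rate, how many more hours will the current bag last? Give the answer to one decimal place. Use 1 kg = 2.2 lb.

Initial rate:
Weight = 166 lb ÷ 2.2 lb/kg = 75.45455 kg
Dose = 237 mcg/kg/min × 75.45455 kg = 17882.73 mcg/min
17882.73 mcg/min × 60 min/hr = 1072964 mcg/hr
Concentration = 2113 mg ÷ 67 mL = 31.53731 mg/mL = 31537.31 mcg/mL
Rate = 1072964 mcg/hr ÷ 31537.31 mcg/mL = 34.02204 mL/hr
Volume infused so far = 34.02204 mL/hr × 0.6 hr = 20.41322 mL
Volume remaining = 67 − 20.41322 = 46.58678 mL
New rate:
Dose = 279 mcg/kg/min × 75.45455 kg = 21051.82 mcg/min
21051.82 mcg/min × 60 min/hr = 1263109 mcg/hr
Rate = 1263109 mcg/hr ÷ 31537.31 mcg/mL = 40.05126 mL/hr
Time remaining = 46.58678 mL ÷ 40.05126 mL/hr = 1.163179 hr

1.2 hours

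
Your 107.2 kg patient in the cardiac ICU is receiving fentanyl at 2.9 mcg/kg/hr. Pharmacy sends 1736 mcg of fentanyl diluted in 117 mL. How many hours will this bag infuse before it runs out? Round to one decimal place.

5.6 hours

Dose = 2.9 mcg/kg/hr × 107.2 kg = 310.88 mcg/hr
Concentration = 1736 mcg ÷ 117 mL = 14.83761 mcg/mL
Rate = 310.88 mcg/hr ÷ 14.83761 mcg/mL = 20.95217 mL/hr
Duration = 117 mL ÷ 20.95217 mL/hr = 5.584148 hr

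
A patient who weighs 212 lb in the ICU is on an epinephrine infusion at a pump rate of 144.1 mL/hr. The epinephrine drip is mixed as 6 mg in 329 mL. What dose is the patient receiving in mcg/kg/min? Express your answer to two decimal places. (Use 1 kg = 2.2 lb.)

Weight = 212 lb ÷ 2.2 lb/kg = 96.36364 kg
Concentration = 6 mg ÷ 329 mL = 0.01823708 mg/mL = 18.23708 mcg/mL
Drug rate = 144.1 mL/hr × 18.23708 mcg/mL = 2627.964 mcg/hr
2627.964 mcg/hr ÷ 60 min/hr = 43.79939 mcg/min
43.79939 mcg/min ÷ 96.36364 kg = 0.454522 mcg/kg/min

0.45 mcg/kg/min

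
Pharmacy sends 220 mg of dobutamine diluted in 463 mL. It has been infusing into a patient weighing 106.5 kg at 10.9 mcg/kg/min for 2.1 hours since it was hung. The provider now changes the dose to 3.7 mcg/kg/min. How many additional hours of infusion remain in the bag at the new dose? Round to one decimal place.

3.1 hours

Initial rate:
Dose = 10.9 mcg/kg/min × 106.5 kg = 1160.85 mcg/min
1160.85 mcg/min × 60 min/hr = 69651 mcg/hr
Concentration = 220 mg ÷ 463 mL = 0.475162 mg/mL = 475.162 mcg/mL
Rate = 69651 mcg/hr ÷ 475.162 mcg/mL = 146.5837 mL/hr
Volume infused so far = 146.5837 mL/hr × 2.1 hr = 307.8258 mL
Volume remaining = 463 − 307.8258 = 155.1742 mL
New rate:
Dose = 3.7 mcg/kg/min × 106.5 kg = 394.05 mcg/min
394.05 mcg/min × 60 min/hr = 23643 mcg/hr
Rate = 23643 mcg/hr ÷ 475.162 mcg/mL = 49.75777 mL/hr
Time remaining = 155.1742 mL ÷ 49.75777 mL/hr = 3.118593 hr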